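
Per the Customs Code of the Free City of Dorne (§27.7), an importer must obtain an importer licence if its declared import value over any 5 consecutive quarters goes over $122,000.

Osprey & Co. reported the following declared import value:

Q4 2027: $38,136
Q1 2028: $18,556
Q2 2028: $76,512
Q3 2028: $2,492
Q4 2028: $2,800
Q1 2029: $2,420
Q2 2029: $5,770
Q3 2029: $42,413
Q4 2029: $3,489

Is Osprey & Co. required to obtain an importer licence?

Yes

Q4 2027–Q4 2028: $38,136 + $18,556 + $76,512 + $2,492 + $2,800 = $138,496 (over)
Q1 2028–Q1 2029: $18,556 + $76,512 + $2,492 + $2,800 + $2,420 = $102,780 (under)
Q2 2028–Q2 2029: $76,512 + $2,492 + $2,800 + $2,420 + $5,770 = $89,994 (under)
Q3 2028–Q3 2029: $2,492 + $2,800 + $2,420 + $5,770 + $42,413 = $55,895 (under)
Q4 2028–Q4 2029: $2,800 + $2,420 + $5,770 + $42,413 + $3,489 = $56,892 (under)
At least one window exceeds $122,000.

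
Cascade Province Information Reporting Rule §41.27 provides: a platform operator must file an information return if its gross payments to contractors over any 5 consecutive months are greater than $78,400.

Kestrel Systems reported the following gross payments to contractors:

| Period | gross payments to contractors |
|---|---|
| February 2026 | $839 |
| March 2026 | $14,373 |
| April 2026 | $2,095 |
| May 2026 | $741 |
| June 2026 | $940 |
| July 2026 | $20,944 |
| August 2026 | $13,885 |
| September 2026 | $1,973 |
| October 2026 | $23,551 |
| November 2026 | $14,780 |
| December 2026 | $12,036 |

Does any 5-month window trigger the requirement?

No

February 2026–June 2026: $839 + $14,373 + $2,095 + $741 + $940 = $18,988 (under)
March 2026–July 2026: $14,373 + $2,095 + $741 + $940 + $20,944 = $39,093 (under)
April 2026–August 2026: $2,095 + $741 + $940 + $20,944 + $13,885 = $38,605 (under)
May 2026–September 2026: $741 + $940 + $20,944 + $13,885 + $1,973 = $38,483 (under)
June 2026–October 2026: $940 + $20,944 + $13,885 + $1,973 + $23,551 = $61,293 (under)
July 2026–November 2026: $20,944 + $13,885 + $1,973 + $23,551 + $14,780 = $75,133 (under)
August 2026–December 2026: $13,885 + $1,973 + $23,551 + $14,780 + $12,036 = $66,225 (under)
No window exceeds $78,400.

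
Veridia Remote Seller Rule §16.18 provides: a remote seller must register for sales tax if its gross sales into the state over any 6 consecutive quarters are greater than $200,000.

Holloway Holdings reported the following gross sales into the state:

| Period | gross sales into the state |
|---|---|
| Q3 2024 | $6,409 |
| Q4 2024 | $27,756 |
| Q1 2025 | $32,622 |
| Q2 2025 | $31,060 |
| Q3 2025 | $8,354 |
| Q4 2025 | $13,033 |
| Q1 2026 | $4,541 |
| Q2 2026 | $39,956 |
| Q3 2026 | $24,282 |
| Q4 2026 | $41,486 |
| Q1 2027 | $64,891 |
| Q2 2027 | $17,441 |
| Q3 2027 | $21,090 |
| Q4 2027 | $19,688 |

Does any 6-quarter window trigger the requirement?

Q3 2024–Q4 2025: $6,409 + $27,756 + $32,622 + $31,060 + $8,354 + $13,033 = $119,234 (under)
Q4 2024–Q1 2026: $27,756 + $32,622 + $31,060 + $8,354 + $13,033 + $4,541 = $117,366 (under)
Q1 2025–Q2 2026: $32,622 + $31,060 + $8,354 + $13,033 + $4,541 + $39,956 = $129,566 (under)
Q2 2025–Q3 2026: $31,060 + $8,354 + $13,033 + $4,541 + $39,956 + $24,282 = $121,226 (under)
Q3 2025–Q4 2026: $8,354 + $13,033 + $4,541 + $39,956 + $24,282 + $41,486 = $131,652 (under)
Q4 2025–Q1 2027: $13,033 + $4,541 + $39,956 + $24,282 + $41,486 + $64,891 = $188,189 (under)
Q1 2026–Q2 2027: $4,541 + $39,956 + $24,282 + $41,486 + $64,891 + $17,441 = $192,597 (under)
Q2 2026–Q3 2027: $39,956 + $24,282 + $41,486 + $64,891 + $17,441 + $21,090 = $209,146 (over)
Q3 2026–Q4 2027: $24,282 + $41,486 + $64,891 + $17,441 + $21,090 + $19,688 = $188,878 (under)
At least one window exceeds $200,000.

Yes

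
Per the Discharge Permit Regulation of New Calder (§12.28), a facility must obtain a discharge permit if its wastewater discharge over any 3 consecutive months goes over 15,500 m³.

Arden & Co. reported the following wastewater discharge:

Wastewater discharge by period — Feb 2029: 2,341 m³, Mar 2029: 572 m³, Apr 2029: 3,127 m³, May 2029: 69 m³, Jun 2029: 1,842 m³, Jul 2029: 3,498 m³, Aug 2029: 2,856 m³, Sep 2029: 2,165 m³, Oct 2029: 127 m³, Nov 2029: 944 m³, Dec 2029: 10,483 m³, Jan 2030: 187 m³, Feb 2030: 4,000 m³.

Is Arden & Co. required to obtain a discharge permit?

No

Feb 2029–Apr 2029: 2,341 m³ + 572 m³ + 3,127 m³ = 6,040 m³ (under)
Mar 2029–May 2029: 572 m³ + 3,127 m³ + 69 m³ = 3,768 m³ (under)
Apr 2029–Jun 2029: 3,127 m³ + 69 m³ + 1,842 m³ = 5,038 m³ (under)
May 2029–Jul 2029: 69 m³ + 1,842 m³ + 3,498 m³ = 5,409 m³ (under)
Jun 2029–Aug 2029: 1,842 m³ + 3,498 m³ + 2,856 m³ = 8,196 m³ (under)
Jul 2029–Sep 2029: 3,498 m³ + 2,856 m³ + 2,165 m³ = 8,519 m³ (under)
Aug 2029–Oct 2029: 2,856 m³ + 2,165 m³ + 127 m³ = 5,148 m³ (under)
Sep 2029–Nov 2029: 2,165 m³ + 127 m³ + 944 m³ = 3,236 m³ (under)
Oct 2029–Dec 2029: 127 m³ + 944 m³ + 10,483 m³ = 11,554 m³ (under)
Nov 2029–Jan 2030: 944 m³ + 10,483 m³ + 187 m³ = 11,614 m³ (under)
Dec 2029–Feb 2030: 10,483 m³ + 187 m³ + 4,000 m³ = 14,670 m³ (under)
No window exceeds 15,500 m³.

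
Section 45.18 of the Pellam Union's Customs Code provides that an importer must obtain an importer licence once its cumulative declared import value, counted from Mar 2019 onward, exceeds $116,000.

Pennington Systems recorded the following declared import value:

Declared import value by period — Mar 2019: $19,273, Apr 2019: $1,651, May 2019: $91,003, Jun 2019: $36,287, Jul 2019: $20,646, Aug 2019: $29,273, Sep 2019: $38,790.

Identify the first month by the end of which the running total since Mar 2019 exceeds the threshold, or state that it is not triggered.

Jun 2019

Through Mar 2019: $19,273
Through Apr 2019: $20,924
Through May 2019: $111,927
Through Jun 2019: $148,214 ← exceeds threshold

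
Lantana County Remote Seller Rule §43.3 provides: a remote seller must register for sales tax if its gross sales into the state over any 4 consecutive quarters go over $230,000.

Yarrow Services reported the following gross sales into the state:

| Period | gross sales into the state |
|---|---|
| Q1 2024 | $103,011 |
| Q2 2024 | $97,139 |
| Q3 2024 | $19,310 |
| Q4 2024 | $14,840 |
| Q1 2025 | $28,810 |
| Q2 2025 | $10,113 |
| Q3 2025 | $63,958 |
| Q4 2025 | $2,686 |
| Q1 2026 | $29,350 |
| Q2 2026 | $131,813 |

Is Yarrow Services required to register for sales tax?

Q1 2024–Q4 2024: $103,011 + $97,139 + $19,310 + $14,840 = $234,300 (over)
Q2 2024–Q1 2025: $97,139 + $19,310 + $14,840 + $28,810 = $160,099 (under)
Q3 2024–Q2 2025: $19,310 + $14,840 + $28,810 + $10,113 = $73,073 (under)
Q4 2024–Q3 2025: $14,840 + $28,810 + $10,113 + $63,958 = $117,721 (under)
Q1 2025–Q4 2025: $28,810 + $10,113 + $63,958 + $2,686 = $105,567 (under)
Q2 2025–Q1 2026: $10,113 + $63,958 + $2,686 + $29,350 = $106,107 (under)
Q3 2025–Q2 2026: $63,958 + $2,686 + $29,350 + $131,813 = $227,807 (under)
At least one window exceeds $230,000.

Yes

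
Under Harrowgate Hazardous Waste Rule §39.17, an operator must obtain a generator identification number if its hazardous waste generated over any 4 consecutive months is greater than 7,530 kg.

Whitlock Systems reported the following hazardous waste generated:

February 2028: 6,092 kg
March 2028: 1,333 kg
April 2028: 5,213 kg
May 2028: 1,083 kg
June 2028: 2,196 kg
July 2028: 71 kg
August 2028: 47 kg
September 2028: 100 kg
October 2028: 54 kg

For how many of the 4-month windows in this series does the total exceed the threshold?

3

February 2028–May 2028: 6,092 kg + 1,333 kg + 5,213 kg + 1,083 kg = 13,721 kg (over)
March 2028–June 2028: 1,333 kg + 5,213 kg + 1,083 kg + 2,196 kg = 9,825 kg (over)
April 2028–July 2028: 5,213 kg + 1,083 kg + 2,196 kg + 71 kg = 8,563 kg (over)
May 2028–August 2028: 1,083 kg + 2,196 kg + 71 kg + 47 kg = 3,397 kg (under)
June 2028–September 2028: 2,196 kg + 71 kg + 47 kg + 100 kg = 2,414 kg (under)
July 2028–October 2028: 71 kg + 47 kg + 100 kg + 54 kg = 272 kg (under)
3 windows exceed the threshold.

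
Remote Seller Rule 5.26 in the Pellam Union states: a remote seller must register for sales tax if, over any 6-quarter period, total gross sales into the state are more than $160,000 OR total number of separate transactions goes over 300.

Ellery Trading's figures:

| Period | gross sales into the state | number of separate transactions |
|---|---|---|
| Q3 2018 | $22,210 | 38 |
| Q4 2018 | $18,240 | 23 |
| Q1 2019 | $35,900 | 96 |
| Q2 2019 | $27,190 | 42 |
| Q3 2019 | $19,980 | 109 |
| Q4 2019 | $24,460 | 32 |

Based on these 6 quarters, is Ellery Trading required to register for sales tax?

Yes

Total gross sales into the state: $22,210 + $18,240 + $35,900 + $27,190 + $19,980 + $24,460 = $147,980 (≤ $160,000).
Total number of separate transactions: 38 + 23 + 96 + 42 + 109 + 32 = 340 (> 300).
The test is 'or': at least one threshold is exceeded.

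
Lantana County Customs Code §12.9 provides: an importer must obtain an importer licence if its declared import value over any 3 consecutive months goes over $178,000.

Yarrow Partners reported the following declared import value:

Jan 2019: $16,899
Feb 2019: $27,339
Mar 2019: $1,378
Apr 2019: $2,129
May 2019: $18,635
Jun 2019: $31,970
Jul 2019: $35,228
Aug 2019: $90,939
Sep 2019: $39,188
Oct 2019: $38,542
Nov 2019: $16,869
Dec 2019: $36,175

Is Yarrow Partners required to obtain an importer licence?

No

Jan 2019–Mar 2019: $16,899 + $27,339 + $1,378 = $45,616 (under)
Feb 2019–Apr 2019: $27,339 + $1,378 + $2,129 = $30,846 (under)
Mar 2019–May 2019: $1,378 + $2,129 + $18,635 = $22,142 (under)
Apr 2019–Jun 2019: $2,129 + $18,635 + $31,970 = $52,734 (under)
May 2019–Jul 2019: $18,635 + $31,970 + $35,228 = $85,833 (under)
Jun 2019–Aug 2019: $31,970 + $35,228 + $90,939 = $158,137 (under)
Jul 2019–Sep 2019: $35,228 + $90,939 + $39,188 = $165,355 (under)
Aug 2019–Oct 2019: $90,939 + $39,188 + $38,542 = $168,669 (under)
Sep 2019–Nov 2019: $39,188 + $38,542 + $16,869 = $94,599 (under)
Oct 2019–Dec 2019: $38,542 + $16,869 + $36,175 = $91,586 (under)
No window exceeds $178,000.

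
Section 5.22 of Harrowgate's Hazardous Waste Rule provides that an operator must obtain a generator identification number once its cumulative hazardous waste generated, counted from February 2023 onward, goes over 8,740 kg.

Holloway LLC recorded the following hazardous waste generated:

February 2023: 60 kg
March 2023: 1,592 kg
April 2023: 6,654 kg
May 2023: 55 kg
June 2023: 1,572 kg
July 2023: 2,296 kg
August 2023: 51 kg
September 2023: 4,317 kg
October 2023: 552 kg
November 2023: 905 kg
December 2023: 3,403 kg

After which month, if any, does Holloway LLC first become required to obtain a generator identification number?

June 2023

Through February 2023: 60 kg
Through March 2023: 1,652 kg
Through April 2023: 8,306 kg
Through May 2023: 8,361 kg
Through June 2023: 9,933 kg ← exceeds threshold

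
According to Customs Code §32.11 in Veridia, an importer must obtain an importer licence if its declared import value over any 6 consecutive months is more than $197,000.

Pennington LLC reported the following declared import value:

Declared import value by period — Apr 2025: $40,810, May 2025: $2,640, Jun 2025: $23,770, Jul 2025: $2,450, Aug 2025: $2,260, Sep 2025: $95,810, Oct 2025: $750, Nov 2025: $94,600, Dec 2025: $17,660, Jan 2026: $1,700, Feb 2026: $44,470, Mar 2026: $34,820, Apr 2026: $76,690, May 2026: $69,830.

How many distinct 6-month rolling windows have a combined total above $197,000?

Apr 2025–Sep 2025: $40,810 + $2,640 + $23,770 + $2,450 + $2,260 + $95,810 = $167,740 (under)
May 2025–Oct 2025: $2,640 + $23,770 + $2,450 + $2,260 + $95,810 + $750 = $127,680 (under)
Jun 2025–Nov 2025: $23,770 + $2,450 + $2,260 + $95,810 + $750 + $94,600 = $219,640 (over)
Jul 2025–Dec 2025: $2,450 + $2,260 + $95,810 + $750 + $94,600 + $17,660 = $213,530 (over)
Aug 2025–Jan 2026: $2,260 + $95,810 + $750 + $94,600 + $17,660 + $1,700 = $212,780 (over)
Sep 2025–Feb 2026: $95,810 + $750 + $94,600 + $17,660 + $1,700 + $44,470 = $254,990 (over)
Oct 2025–Mar 2026: $750 + $94,600 + $17,660 + $1,700 + $44,470 + $34,820 = $194,000 (under)
Nov 2025–Apr 2026: $94,600 + $17,660 + $1,700 + $44,470 + $34,820 + $76,690 = $269,940 (over)
Dec 2025–May 2026: $17,660 + $1,700 + $44,470 + $34,820 + $76,690 + $69,830 = $245,170 (over)
6 windows exceed the threshold.

6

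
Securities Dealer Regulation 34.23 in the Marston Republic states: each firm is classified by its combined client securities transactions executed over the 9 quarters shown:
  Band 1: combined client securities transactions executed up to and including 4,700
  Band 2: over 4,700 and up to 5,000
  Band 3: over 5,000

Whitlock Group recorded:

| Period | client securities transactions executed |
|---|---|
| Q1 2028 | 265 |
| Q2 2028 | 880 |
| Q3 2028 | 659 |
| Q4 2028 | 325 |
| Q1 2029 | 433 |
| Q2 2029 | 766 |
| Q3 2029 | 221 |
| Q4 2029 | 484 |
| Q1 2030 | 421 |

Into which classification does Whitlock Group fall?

Band 1

Combined client securities transactions executed: 265 + 880 + 659 + 325 + 433 + 766 + 221 + 484 + 421 = 4,454.
4,454 ≤ 4,700, so Band 1 applies.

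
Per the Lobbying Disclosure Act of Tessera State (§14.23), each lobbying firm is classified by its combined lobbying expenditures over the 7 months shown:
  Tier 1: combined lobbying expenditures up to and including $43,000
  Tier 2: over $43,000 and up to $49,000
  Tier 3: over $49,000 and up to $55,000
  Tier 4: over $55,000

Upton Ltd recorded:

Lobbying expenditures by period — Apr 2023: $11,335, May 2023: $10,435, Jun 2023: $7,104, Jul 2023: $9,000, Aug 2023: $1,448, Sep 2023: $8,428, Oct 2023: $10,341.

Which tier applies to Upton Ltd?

Combined lobbying expenditures: $11,335 + $10,435 + $7,104 + $9,000 + $1,448 + $8,428 + $10,341 = $58,091.
$58,091 > $55,000, so Tier 4 applies.

Tier 4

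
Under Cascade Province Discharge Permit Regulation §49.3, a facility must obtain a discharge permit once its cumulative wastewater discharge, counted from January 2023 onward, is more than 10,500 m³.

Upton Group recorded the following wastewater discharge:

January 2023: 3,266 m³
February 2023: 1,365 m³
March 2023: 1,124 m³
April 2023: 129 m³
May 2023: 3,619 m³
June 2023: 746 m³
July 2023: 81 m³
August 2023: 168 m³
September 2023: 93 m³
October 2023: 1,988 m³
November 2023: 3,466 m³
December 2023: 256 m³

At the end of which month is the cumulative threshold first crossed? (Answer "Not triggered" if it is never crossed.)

September 2023

Through January 2023: 3,266 m³
Through February 2023: 4,631 m³
Through March 2023: 5,755 m³
Through April 2023: 5,884 m³
Through May 2023: 9,503 m³
Through June 2023: 10,249 m³
Through July 2023: 10,330 m³
Through August 2023: 10,498 m³
Through September 2023: 10,591 m³ ← exceeds threshold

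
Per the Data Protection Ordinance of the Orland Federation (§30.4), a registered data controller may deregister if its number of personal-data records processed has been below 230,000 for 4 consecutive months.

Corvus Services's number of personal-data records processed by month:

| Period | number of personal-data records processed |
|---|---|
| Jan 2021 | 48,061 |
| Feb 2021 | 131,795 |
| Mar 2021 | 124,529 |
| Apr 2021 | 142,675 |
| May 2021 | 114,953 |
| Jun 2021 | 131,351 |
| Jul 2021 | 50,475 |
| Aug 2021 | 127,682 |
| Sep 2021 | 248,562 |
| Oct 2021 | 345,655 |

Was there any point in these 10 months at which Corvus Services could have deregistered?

Yes

Months below 230,000: Jan 2021, Feb 2021, Mar 2021, Apr 2021, May 2021, Jun 2021, Jul 2021, Aug 2021.
Longest run of consecutive months below the threshold: 8.
8 ≥ 4, so Corvus Services became eligible.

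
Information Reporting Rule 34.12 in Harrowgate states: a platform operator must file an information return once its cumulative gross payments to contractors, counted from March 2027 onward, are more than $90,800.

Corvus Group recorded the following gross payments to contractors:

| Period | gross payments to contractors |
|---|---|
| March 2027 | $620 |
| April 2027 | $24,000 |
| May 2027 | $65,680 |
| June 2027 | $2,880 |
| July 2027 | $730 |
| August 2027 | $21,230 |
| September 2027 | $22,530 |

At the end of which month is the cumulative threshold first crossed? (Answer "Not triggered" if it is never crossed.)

June 2027

Through March 2027: $620
Through April 2027: $24,620
Through May 2027: $90,300
Through June 2027: $93,180 ← exceeds threshold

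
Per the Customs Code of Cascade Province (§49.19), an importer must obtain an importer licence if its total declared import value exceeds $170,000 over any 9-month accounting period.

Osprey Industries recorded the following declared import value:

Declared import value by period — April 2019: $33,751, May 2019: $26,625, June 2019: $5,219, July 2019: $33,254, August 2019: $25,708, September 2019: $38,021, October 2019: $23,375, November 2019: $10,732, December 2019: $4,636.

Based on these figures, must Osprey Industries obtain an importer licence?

Yes

Total declared import value: $33,751 + $26,625 + $5,219 + $33,254 + $25,708 + $38,021 + $23,375 + $10,732 + $4,636 = $201,321.
$201,321 > $170,000, so the threshold is exceeded.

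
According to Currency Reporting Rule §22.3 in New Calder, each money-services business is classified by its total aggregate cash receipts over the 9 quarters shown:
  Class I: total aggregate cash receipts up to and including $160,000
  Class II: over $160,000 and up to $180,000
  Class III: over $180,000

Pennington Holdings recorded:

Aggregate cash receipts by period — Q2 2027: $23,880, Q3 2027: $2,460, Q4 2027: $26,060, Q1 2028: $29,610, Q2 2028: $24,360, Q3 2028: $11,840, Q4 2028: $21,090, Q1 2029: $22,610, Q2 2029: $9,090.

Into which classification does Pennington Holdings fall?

Total aggregate cash receipts: $23,880 + $2,460 + $26,060 + $29,610 + $24,360 + $11,840 + $21,090 + $22,610 + $9,090 = $171,000.
$160,000 < $171,000 ≤ $180,000, so Class II applies.

Class II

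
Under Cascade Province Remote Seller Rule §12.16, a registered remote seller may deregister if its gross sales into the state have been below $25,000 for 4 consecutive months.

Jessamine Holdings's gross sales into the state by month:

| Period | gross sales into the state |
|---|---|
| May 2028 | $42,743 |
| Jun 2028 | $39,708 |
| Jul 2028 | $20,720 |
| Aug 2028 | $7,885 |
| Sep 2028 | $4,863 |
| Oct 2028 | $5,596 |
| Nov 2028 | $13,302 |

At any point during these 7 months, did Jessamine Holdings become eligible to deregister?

Yes

Months below $25,000: Jul 2028, Aug 2028, Sep 2028, Oct 2028, Nov 2028.
Longest run of consecutive months below the threshold: 5.
5 ≥ 4, so Jessamine Holdings became eligible.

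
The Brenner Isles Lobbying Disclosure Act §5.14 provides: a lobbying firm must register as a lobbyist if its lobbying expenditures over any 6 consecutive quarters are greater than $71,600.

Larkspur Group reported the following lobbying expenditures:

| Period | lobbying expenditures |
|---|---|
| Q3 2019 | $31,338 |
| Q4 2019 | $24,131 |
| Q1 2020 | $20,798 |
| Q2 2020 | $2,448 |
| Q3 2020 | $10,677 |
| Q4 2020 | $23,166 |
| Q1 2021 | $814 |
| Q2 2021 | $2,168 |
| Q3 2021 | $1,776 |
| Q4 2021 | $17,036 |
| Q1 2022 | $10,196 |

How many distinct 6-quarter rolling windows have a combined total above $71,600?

2

Q3 2019–Q4 2020: $31,338 + $24,131 + $20,798 + $2,448 + $10,677 + $23,166 = $112,558 (over)
Q4 2019–Q1 2021: $24,131 + $20,798 + $2,448 + $10,677 + $23,166 + $814 = $82,034 (over)
Q1 2020–Q2 2021: $20,798 + $2,448 + $10,677 + $23,166 + $814 + $2,168 = $60,071 (under)
Q2 2020–Q3 2021: $2,448 + $10,677 + $23,166 + $814 + $2,168 + $1,776 = $41,049 (under)
Q3 2020–Q4 2021: $10,677 + $23,166 + $814 + $2,168 + $1,776 + $17,036 = $55,637 (under)
Q4 2020–Q1 2022: $23,166 + $814 + $2,168 + $1,776 + $17,036 + $10,196 = $55,156 (under)
2 windows exceed the threshold.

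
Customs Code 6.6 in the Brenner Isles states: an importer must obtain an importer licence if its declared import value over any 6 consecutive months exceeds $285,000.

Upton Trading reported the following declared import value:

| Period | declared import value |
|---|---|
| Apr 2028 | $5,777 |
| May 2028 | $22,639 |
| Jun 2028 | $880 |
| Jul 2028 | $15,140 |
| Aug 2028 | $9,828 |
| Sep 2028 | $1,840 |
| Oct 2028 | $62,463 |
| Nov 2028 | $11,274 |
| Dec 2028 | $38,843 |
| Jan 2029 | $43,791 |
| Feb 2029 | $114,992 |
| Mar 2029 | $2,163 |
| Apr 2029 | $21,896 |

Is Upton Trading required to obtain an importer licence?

Apr 2028–Sep 2028: $5,777 + $22,639 + $880 + $15,140 + $9,828 + $1,840 = $56,104 (under)
May 2028–Oct 2028: $22,639 + $880 + $15,140 + $9,828 + $1,840 + $62,463 = $112,790 (under)
Jun 2028–Nov 2028: $880 + $15,140 + $9,828 + $1,840 + $62,463 + $11,274 = $101,425 (under)
Jul 2028–Dec 2028: $15,140 + $9,828 + $1,840 + $62,463 + $11,274 + $38,843 = $139,388 (under)
Aug 2028–Jan 2029: $9,828 + $1,840 + $62,463 + $11,274 + $38,843 + $43,791 = $168,039 (under)
Sep 2028–Feb 2029: $1,840 + $62,463 + $11,274 + $38,843 + $43,791 + $114,992 = $273,203 (under)
Oct 2028–Mar 2029: $62,463 + $11,274 + $38,843 + $43,791 + $114,992 + $2,163 = $273,526 (under)
Nov 2028–Apr 2029: $11,274 + $38,843 + $43,791 + $114,992 + $2,163 + $21,896 = $232,959 (under)
No window exceeds $285,000.

No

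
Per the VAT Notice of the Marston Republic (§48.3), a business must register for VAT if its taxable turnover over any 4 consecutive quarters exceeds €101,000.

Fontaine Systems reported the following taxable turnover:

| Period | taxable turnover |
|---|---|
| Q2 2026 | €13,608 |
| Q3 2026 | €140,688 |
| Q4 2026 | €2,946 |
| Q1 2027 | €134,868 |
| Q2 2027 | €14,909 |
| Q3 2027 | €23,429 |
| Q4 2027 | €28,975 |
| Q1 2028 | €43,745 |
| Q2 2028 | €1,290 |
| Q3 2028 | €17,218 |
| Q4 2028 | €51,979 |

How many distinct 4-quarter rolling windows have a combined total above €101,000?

Q2 2026–Q1 2027: €13,608 + €140,688 + €2,946 + €134,868 = €292,110 (over)
Q3 2026–Q2 2027: €140,688 + €2,946 + €134,868 + €14,909 = €293,411 (over)
Q4 2026–Q3 2027: €2,946 + €134,868 + €14,909 + €23,429 = €176,152 (over)
Q1 2027–Q4 2027: €134,868 + €14,909 + €23,429 + €28,975 = €202,181 (over)
Q2 2027–Q1 2028: €14,909 + €23,429 + €28,975 + €43,745 = €111,058 (over)
Q3 2027–Q2 2028: €23,429 + €28,975 + €43,745 + €1,290 = €97,439 (under)
Q4 2027–Q3 2028: €28,975 + €43,745 + €1,290 + €17,218 = €91,228 (under)
Q1 2028–Q4 2028: €43,745 + €1,290 + €17,218 + €51,979 = €114,232 (over)
6 windows exceed the threshold.

6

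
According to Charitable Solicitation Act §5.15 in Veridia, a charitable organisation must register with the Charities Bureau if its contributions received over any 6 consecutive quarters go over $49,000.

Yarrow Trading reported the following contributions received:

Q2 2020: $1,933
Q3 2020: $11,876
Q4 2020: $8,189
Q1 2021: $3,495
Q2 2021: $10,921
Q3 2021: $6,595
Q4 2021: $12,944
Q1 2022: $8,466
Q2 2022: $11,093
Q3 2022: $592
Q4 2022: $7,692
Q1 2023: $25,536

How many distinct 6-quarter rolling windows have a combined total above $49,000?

5

Q2 2020–Q3 2021: $1,933 + $11,876 + $8,189 + $3,495 + $10,921 + $6,595 = $43,009 (under)
Q3 2020–Q4 2021: $11,876 + $8,189 + $3,495 + $10,921 + $6,595 + $12,944 = $54,020 (over)
Q4 2020–Q1 2022: $8,189 + $3,495 + $10,921 + $6,595 + $12,944 + $8,466 = $50,610 (over)
Q1 2021–Q2 2022: $3,495 + $10,921 + $6,595 + $12,944 + $8,466 + $11,093 = $53,514 (over)
Q2 2021–Q3 2022: $10,921 + $6,595 + $12,944 + $8,466 + $11,093 + $592 = $50,611 (over)
Q3 2021–Q4 2022: $6,595 + $12,944 + $8,466 + $11,093 + $592 + $7,692 = $47,382 (under)
Q4 2021–Q1 2023: $12,944 + $8,466 + $11,093 + $592 + $7,692 + $25,536 = $66,323 (over)
5 windows exceed the threshold.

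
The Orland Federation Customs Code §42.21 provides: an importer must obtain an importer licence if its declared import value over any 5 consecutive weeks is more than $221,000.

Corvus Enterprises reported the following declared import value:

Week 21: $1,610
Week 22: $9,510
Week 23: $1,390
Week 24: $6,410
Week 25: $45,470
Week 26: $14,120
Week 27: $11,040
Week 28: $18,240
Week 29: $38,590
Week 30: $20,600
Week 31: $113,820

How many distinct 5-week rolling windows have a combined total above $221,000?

Week 21–Week 25: $1,610 + $9,510 + $1,390 + $6,410 + $45,470 = $64,390 (under)
Week 22–Week 26: $9,510 + $1,390 + $6,410 + $45,470 + $14,120 = $76,900 (under)
Week 23–Week 27: $1,390 + $6,410 + $45,470 + $14,120 + $11,040 = $78,430 (under)
Week 24–Week 28: $6,410 + $45,470 + $14,120 + $11,040 + $18,240 = $95,280 (under)
Week 25–Week 29: $45,470 + $14,120 + $11,040 + $18,240 + $38,590 = $127,460 (under)
Week 26–Week 30: $14,120 + $11,040 + $18,240 + $38,590 + $20,600 = $102,590 (under)
Week 27–Week 31: $11,040 + $18,240 + $38,590 + $20,600 + $113,820 = $202,290 (under)
0 windows exceed the threshold.

0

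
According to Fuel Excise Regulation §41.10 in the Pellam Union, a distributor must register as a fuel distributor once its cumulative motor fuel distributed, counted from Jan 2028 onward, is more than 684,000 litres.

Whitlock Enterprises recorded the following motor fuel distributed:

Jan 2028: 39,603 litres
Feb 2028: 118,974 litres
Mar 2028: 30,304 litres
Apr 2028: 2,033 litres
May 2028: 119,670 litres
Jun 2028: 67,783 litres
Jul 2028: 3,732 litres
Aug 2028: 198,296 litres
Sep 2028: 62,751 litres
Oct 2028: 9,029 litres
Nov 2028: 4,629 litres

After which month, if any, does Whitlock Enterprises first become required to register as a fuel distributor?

Through Jan 2028: 39,603 litres
Through Feb 2028: 158,577 litres
Through Mar 2028: 188,881 litres
Through Apr 2028: 190,914 litres
Through May 2028: 310,584 litres
Through Jun 2028: 378,367 litres
Through Jul 2028: 382,099 litres
Through Aug 2028: 580,395 litres
Through Sep 2028: 643,146 litres
Through Oct 2028: 652,175 litres
Through Nov 2028: 656,804 litres
Final cumulative total 656,804 litres ≤ 684,000 litres; the threshold is never exceeded.

Not triggered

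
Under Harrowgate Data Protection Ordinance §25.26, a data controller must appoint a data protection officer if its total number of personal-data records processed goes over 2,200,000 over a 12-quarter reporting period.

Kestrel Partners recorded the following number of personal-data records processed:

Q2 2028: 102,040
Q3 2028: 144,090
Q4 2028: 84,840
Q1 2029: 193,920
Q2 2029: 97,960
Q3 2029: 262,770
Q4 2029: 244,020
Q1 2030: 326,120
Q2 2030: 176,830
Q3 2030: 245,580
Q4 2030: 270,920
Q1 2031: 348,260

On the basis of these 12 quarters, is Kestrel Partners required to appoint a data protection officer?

Total number of personal-data records processed: 102,040 + 144,090 + 84,840 + 193,920 + 97,960 + 262,770 + 244,020 + 326,120 + 176,830 + 245,580 + 270,920 + 348,260 = 2,497,350.
2,497,350 > 2,200,000, so the threshold is exceeded.

Yes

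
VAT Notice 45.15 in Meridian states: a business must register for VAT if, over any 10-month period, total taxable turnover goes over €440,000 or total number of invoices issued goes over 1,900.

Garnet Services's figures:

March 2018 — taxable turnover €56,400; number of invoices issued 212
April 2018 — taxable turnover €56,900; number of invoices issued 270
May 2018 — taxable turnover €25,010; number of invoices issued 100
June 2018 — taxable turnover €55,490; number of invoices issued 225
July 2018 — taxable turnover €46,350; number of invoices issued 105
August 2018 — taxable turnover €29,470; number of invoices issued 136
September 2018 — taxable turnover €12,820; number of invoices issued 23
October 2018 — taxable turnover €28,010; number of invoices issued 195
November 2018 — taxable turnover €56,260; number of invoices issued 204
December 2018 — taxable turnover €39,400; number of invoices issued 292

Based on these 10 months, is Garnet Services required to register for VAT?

Total taxable turnover: €56,400 + €56,900 + €25,010 + €55,490 + €46,350 + €29,470 + €12,820 + €28,010 + €56,260 + €39,400 = €406,110 (≤ €440,000).
Total number of invoices issued: 212 + 270 + 100 + 225 + 105 + 136 + 23 + 195 + 204 + 292 = 1,762 (≤ 1,900).
The test is 'or': neither threshold is exceeded.

No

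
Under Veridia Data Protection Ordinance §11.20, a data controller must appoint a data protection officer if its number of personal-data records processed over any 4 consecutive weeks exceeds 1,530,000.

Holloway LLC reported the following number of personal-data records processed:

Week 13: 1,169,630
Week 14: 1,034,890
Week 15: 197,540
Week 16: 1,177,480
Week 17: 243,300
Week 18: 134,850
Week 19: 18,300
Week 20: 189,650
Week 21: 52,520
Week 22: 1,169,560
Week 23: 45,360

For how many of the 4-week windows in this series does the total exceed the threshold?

Week 13–Week 16: 1,169,630 + 1,034,890 + 197,540 + 1,177,480 = 3,579,540 (over)
Week 14–Week 17: 1,034,890 + 197,540 + 1,177,480 + 243,300 = 2,653,210 (over)
Week 15–Week 18: 197,540 + 1,177,480 + 243,300 + 134,850 = 1,753,170 (over)
Week 16–Week 19: 1,177,480 + 243,300 + 134,850 + 18,300 = 1,573,930 (over)
Week 17–Week 20: 243,300 + 134,850 + 18,300 + 189,650 = 586,100 (under)
Week 18–Week 21: 134,850 + 18,300 + 189,650 + 52,520 = 395,320 (under)
Week 19–Week 22: 18,300 + 189,650 + 52,520 + 1,169,560 = 1,430,030 (under)
Week 20–Week 23: 189,650 + 52,520 + 1,169,560 + 45,360 = 1,457,090 (under)
4 windows exceed the threshold.

4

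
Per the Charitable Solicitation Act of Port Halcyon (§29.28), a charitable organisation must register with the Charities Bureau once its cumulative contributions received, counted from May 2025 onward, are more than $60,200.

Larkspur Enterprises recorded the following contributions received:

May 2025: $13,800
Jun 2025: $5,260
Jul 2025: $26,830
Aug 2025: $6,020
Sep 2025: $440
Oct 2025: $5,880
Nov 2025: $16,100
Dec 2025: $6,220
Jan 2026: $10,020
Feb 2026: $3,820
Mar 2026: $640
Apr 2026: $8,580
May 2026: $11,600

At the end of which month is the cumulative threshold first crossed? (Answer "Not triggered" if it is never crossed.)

Nov 2025

Through May 2025: $13,800
Through Jun 2025: $19,060
Through Jul 2025: $45,890
Through Aug 2025: $51,910
Through Sep 2025: $52,350
Through Oct 2025: $58,230
Through Nov 2025: $74,330 ← exceeds threshold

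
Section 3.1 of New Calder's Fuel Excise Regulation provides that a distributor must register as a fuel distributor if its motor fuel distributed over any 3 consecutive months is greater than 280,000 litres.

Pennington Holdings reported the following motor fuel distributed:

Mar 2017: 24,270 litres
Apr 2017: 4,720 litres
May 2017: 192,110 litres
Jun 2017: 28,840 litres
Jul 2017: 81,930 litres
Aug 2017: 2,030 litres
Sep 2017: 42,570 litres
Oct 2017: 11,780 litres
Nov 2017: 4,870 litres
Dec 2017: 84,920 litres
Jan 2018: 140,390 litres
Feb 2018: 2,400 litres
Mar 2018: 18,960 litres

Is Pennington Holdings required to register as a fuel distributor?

Yes

Mar 2017–May 2017: 24,270 litres + 4,720 litres + 192,110 litres = 221,100 litres (under)
Apr 2017–Jun 2017: 4,720 litres + 192,110 litres + 28,840 litres = 225,670 litres (under)
May 2017–Jul 2017: 192,110 litres + 28,840 litres + 81,930 litres = 302,880 litres (over)
Jun 2017–Aug 2017: 28,840 litres + 81,930 litres + 2,030 litres = 112,800 litres (under)
Jul 2017–Sep 2017: 81,930 litres + 2,030 litres + 42,570 litres = 126,530 litres (under)
Aug 2017–Oct 2017: 2,030 litres + 42,570 litres + 11,780 litres = 56,380 litres (under)
Sep 2017–Nov 2017: 42,570 litres + 11,780 litres + 4,870 litres = 59,220 litres (under)
Oct 2017–Dec 2017: 11,780 litres + 4,870 litres + 84,920 litres = 101,570 litres (under)
Nov 2017–Jan 2018: 4,870 litres + 84,920 litres + 140,390 litres = 230,180 litres (under)
Dec 2017–Feb 2018: 84,920 litres + 140,390 litres + 2,400 litres = 227,710 litres (under)
Jan 2018–Mar 2018: 140,390 litres + 2,400 litres + 18,960 litres = 161,750 litres (under)
At least one window exceeds 280,000 litres.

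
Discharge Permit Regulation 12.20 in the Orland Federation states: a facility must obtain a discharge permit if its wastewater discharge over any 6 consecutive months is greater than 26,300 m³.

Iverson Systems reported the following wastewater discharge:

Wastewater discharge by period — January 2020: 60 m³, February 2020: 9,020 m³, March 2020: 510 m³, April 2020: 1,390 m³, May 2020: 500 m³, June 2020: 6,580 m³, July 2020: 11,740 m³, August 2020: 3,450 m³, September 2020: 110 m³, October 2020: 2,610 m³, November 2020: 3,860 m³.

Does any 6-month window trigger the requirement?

January 2020–June 2020: 60 m³ + 9,020 m³ + 510 m³ + 1,390 m³ + 500 m³ + 6,580 m³ = 18,060 m³ (under)
February 2020–July 2020: 9,020 m³ + 510 m³ + 1,390 m³ + 500 m³ + 6,580 m³ + 11,740 m³ = 29,740 m³ (over)
March 2020–August 2020: 510 m³ + 1,390 m³ + 500 m³ + 6,580 m³ + 11,740 m³ + 3,450 m³ = 24,170 m³ (under)
April 2020–September 2020: 1,390 m³ + 500 m³ + 6,580 m³ + 11,740 m³ + 3,450 m³ + 110 m³ = 23,770 m³ (under)
May 2020–October 2020: 500 m³ + 6,580 m³ + 11,740 m³ + 3,450 m³ + 110 m³ + 2,610 m³ = 24,990 m³ (under)
June 2020–November 2020: 6,580 m³ + 11,740 m³ + 3,450 m³ + 110 m³ + 2,610 m³ + 3,860 m³ = 28,350 m³ (over)
At least one window exceeds 26,300 m³.

Yes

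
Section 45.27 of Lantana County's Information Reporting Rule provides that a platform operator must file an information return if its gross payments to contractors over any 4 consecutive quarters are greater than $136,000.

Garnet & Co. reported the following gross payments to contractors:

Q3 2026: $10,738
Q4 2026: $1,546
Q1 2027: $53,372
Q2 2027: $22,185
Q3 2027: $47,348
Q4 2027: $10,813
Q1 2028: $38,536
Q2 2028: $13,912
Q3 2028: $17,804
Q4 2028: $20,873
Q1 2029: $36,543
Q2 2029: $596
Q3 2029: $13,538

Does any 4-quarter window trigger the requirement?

Q3 2026–Q2 2027: $10,738 + $1,546 + $53,372 + $22,185 = $87,841 (under)
Q4 2026–Q3 2027: $1,546 + $53,372 + $22,185 + $47,348 = $124,451 (under)
Q1 2027–Q4 2027: $53,372 + $22,185 + $47,348 + $10,813 = $133,718 (under)
Q2 2027–Q1 2028: $22,185 + $47,348 + $10,813 + $38,536 = $118,882 (under)
Q3 2027–Q2 2028: $47,348 + $10,813 + $38,536 + $13,912 = $110,609 (under)
Q4 2027–Q3 2028: $10,813 + $38,536 + $13,912 + $17,804 = $81,065 (under)
Q1 2028–Q4 2028: $38,536 + $13,912 + $17,804 + $20,873 = $91,125 (under)
Q2 2028–Q1 2029: $13,912 + $17,804 + $20,873 + $36,543 = $89,132 (under)
Q3 2028–Q2 2029: $17,804 + $20,873 + $36,543 + $596 = $75,816 (under)
Q4 2028–Q3 2029: $20,873 + $36,543 + $596 + $13,538 = $71,550 (under)
No window exceeds $136,000.

No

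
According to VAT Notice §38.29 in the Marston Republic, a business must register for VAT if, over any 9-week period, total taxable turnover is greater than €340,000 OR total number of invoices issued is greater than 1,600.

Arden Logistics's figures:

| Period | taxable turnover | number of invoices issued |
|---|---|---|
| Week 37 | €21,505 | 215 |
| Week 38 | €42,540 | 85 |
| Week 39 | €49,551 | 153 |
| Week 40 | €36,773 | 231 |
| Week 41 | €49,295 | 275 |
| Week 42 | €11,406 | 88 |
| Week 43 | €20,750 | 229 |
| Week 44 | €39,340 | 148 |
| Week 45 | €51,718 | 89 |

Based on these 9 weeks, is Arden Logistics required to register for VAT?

Total taxable turnover: €21,505 + €42,540 + €49,551 + €36,773 + €49,295 + €11,406 + €20,750 + €39,340 + €51,718 = €322,878 (≤ €340,000).
Total number of invoices issued: 215 + 85 + 153 + 231 + 275 + 88 + 229 + 148 + 89 = 1,513 (≤ 1,600).
The test is 'or': neither threshold is exceeded.

No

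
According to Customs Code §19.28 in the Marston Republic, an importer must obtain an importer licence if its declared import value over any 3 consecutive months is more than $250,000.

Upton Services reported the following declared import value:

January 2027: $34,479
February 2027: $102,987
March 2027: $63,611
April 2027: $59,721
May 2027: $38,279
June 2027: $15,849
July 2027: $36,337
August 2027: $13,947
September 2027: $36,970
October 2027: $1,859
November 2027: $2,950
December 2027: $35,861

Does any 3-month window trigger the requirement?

January 2027–March 2027: $34,479 + $102,987 + $63,611 = $201,077 (under)
February 2027–April 2027: $102,987 + $63,611 + $59,721 = $226,319 (under)
March 2027–May 2027: $63,611 + $59,721 + $38,279 = $161,611 (under)
April 2027–June 2027: $59,721 + $38,279 + $15,849 = $113,849 (under)
May 2027–July 2027: $38,279 + $15,849 + $36,337 = $90,465 (under)
June 2027–August 2027: $15,849 + $36,337 + $13,947 = $66,133 (under)
July 2027–September 2027: $36,337 + $13,947 + $36,970 = $87,254 (under)
August 2027–October 2027: $13,947 + $36,970 + $1,859 = $52,776 (under)
September 2027–November 2027: $36,970 + $1,859 + $2,950 = $41,779 (under)
October 2027–December 2027: $1,859 + $2,950 + $35,861 = $40,670 (under)
No window exceeds $250,000.

No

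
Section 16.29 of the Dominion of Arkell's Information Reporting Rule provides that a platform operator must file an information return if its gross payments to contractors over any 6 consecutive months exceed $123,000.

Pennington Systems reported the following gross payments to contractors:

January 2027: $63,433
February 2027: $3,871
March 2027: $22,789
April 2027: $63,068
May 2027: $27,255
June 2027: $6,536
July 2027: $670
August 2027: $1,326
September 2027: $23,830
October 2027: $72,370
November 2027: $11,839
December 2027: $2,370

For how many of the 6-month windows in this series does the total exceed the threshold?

January 2027–June 2027: $63,433 + $3,871 + $22,789 + $63,068 + $27,255 + $6,536 = $186,952 (over)
February 2027–July 2027: $3,871 + $22,789 + $63,068 + $27,255 + $6,536 + $670 = $124,189 (over)
March 2027–August 2027: $22,789 + $63,068 + $27,255 + $6,536 + $670 + $1,326 = $121,644 (under)
April 2027–September 2027: $63,068 + $27,255 + $6,536 + $670 + $1,326 + $23,830 = $122,685 (under)
May 2027–October 2027: $27,255 + $6,536 + $670 + $1,326 + $23,830 + $72,370 = $131,987 (over)
June 2027–November 2027: $6,536 + $670 + $1,326 + $23,830 + $72,370 + $11,839 = $116,571 (under)
July 2027–December 2027: $670 + $1,326 + $23,830 + $72,370 + $11,839 + $2,370 = $112,405 (under)
3 windows exceed the threshold.

3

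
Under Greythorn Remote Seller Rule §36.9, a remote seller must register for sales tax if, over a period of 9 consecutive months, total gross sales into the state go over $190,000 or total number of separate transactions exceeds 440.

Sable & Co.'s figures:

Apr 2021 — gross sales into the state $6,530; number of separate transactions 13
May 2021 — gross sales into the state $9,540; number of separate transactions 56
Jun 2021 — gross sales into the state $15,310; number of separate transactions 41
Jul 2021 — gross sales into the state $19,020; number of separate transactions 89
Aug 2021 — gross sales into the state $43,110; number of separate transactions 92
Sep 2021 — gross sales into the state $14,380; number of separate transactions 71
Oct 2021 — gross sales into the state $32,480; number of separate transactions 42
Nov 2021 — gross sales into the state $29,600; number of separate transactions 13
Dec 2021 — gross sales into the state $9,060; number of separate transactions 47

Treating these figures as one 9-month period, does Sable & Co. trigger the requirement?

Total gross sales into the state: $6,530 + $9,540 + $15,310 + $19,020 + $43,110 + $14,380 + $32,480 + $29,600 + $9,060 = $179,030 (≤ $190,000).
Total number of separate transactions: 13 + 56 + 41 + 89 + 92 + 71 + 42 + 13 + 47 = 464 (> 440).
The test is 'or': at least one threshold is exceeded.

Yes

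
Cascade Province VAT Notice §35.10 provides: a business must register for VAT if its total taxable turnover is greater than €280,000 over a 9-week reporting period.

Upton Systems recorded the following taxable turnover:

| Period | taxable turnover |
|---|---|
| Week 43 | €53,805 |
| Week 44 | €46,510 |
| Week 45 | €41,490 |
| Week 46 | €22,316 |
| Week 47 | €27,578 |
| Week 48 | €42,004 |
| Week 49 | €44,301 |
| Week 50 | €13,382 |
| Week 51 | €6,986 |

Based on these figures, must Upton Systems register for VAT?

Total taxable turnover: €53,805 + €46,510 + €41,490 + €22,316 + €27,578 + €42,004 + €44,301 + €13,382 + €6,986 = €298,372.
€298,372 > €280,000, so the threshold is exceeded.

Yes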